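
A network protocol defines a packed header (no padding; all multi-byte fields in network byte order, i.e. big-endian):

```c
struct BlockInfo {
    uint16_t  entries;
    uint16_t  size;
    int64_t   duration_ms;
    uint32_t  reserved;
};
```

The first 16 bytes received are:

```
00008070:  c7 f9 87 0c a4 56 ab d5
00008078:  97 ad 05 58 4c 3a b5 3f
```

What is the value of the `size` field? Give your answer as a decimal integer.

`size` follows `entries` (2 bytes), so it starts at byte offset 2 and occupies 2 bytes.
Bytes at offsets 2..3: 87 0C.
In big-endian order the high byte comes first in memory.
The bytes are already most-significant first: 0x870C.
0x870C = 34572.

34572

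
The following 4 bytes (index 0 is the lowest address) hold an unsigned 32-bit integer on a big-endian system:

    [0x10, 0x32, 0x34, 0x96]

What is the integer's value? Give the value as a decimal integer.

In big-endian order the high byte comes first in memory.
The bytes are already most-significant first: 0x10323496.
0x10323496 = 271725718.

271725718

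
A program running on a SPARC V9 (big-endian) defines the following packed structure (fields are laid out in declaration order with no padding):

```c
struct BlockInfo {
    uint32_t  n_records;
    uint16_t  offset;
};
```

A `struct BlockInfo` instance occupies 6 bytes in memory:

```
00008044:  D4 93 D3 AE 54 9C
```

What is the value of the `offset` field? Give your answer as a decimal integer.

`offset` follows `n_records` (4 bytes), so it starts at byte offset 4 and occupies 2 bytes.
Bytes at offsets 4..5: 54 9C.
Big-endian: lowest address holds the most-significant byte.
The bytes are already most-significant first: 0x549C.
0x549C = 21660.

21660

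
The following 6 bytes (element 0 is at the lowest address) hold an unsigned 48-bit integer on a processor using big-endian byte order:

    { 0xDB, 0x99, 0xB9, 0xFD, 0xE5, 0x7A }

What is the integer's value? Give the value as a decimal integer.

241453296903546

Big-endian stores the most-significant byte at the lowest address.
The bytes are already most-significant first: 0xDB99B9FDE57A.
0xDB99B9FDE57A = 241453296903546.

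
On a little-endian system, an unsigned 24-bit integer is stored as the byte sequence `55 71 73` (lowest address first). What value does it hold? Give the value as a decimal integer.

7565653

Little-endian: lowest address holds the least-significant byte.
Reassemble most-significant byte first: 73 71 55 → 0x737155.
0x737155 = 7565653.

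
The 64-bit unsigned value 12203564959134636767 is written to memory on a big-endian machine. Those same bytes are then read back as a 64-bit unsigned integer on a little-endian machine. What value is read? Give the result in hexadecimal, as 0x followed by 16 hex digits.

12203564959134636767 in 64-bit hexadecimal is 0xA95BC5AC4E9FDADF.
Stored big-endian, the bytes at ascending addresses are A9 5B C5 AC 4E 9F DA DF.
Read back as little-endian, the first byte is least significant, giving 0xDFDA9F4EACC55BA9.

0xDFDA9F4EACC55BA9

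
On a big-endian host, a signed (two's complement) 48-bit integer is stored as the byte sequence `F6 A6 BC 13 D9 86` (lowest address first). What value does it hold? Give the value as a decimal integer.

-10278996289146

In big-endian order the high byte comes first in memory.
The bytes are already most-significant first: 0xF6A6BC13D986.
Top bit is set, so as a signed 48-bit value this is 0xF6A6BC13D986 − 2^48 = -10278996289146.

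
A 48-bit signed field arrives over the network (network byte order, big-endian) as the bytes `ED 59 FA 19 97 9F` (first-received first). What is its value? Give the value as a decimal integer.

In big-endian order the high byte comes first in memory.
The bytes are already most-significant first: 0xED59FA19979F.
Top bit is set, so as a signed 48-bit value this is 0xED59FA19979F − 2^48 = -20504272857185.

-20504272857185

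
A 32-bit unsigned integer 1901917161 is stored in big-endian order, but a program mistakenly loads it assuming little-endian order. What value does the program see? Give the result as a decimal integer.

1901917161 in 32-bit hexadecimal is 0x715CF3E9.
Stored big-endian, the bytes at ascending addresses are 71 5C F3 E9.
Read back as little-endian, the first byte is least significant, giving 0xE9F35C71.
0xE9F35C71 = 3925040241.

3925040241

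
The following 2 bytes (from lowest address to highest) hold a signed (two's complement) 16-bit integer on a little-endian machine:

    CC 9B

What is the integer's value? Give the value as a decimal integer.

-25652

Little-endian: lowest address holds the least-significant byte.
Reassemble most-significant byte first: 9B CC → 0x9BCC.
Top bit is set, so as a signed 16-bit value this is 0x9BCC − 2^16 = -25652.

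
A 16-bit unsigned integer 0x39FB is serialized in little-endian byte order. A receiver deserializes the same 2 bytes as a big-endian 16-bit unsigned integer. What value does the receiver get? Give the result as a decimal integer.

64313

Stored little-endian, the bytes at ascending addresses are FB 39.
Read back as big-endian, the last byte is least significant, giving 0xFB39.
0xFB39 = 64313.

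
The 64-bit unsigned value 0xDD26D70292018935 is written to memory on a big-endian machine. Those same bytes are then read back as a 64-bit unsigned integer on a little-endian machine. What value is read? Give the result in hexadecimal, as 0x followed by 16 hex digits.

Stored big-endian, the bytes at ascending addresses are DD 26 D7 02 92 01 89 35.
Read back as little-endian, the first byte is least significant, giving 0x3589019202D726DD.

0x3589019202D726DD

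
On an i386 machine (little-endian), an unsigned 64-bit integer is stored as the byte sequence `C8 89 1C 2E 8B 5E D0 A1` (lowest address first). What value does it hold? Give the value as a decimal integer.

11659923387129301448

In little-endian order the low byte comes first in memory.
Reassemble most-significant byte first: A1 D0 5E 8B 2E 1C 89 C8 → 0xA1D05E8B2E1C89C8.
0xA1D05E8B2E1C89C8 = 11659923387129301448.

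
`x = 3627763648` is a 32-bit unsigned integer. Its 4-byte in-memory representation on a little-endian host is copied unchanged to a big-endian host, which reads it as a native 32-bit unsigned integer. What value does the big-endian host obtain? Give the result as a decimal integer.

3627763648 in 32-bit hexadecimal is 0xD83B47C0.
Stored little-endian, the bytes at ascending addresses are C0 47 3B D8.
Read back as big-endian, the last byte is least significant, giving 0xC0473BD8.
0xC0473BD8 = 3225893848.

3225893848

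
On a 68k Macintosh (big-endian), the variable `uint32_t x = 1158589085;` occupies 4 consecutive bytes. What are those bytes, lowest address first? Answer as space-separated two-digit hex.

45 0E AA 9D

1158589085 in hexadecimal, padded to 32 bits, is 0x450EAA9D.
Split into bytes (most-significant first): 45 0E AA 9D.
Big-endian stores the most-significant byte at the lowest address.
So the memory order matches the most-significant-first order: 45 0E AA 9D.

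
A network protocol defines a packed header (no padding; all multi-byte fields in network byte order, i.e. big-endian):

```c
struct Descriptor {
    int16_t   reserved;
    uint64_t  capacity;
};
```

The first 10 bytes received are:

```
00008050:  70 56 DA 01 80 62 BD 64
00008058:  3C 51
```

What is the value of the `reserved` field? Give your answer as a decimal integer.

`reserved` is the first field, at byte offset 0, occupying 2 bytes.
Bytes at offsets 0..1: 70 56.
Big-endian stores the most-significant byte at the lowest address.
The bytes are already most-significant first: 0x7056.
0x7056 = 28758.

28758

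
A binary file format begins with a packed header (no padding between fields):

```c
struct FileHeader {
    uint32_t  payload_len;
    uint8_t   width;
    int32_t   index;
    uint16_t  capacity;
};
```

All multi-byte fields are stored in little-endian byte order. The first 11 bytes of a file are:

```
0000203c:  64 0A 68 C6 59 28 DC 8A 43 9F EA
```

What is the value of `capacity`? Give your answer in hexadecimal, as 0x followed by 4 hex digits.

`capacity` follows `payload_len` (4 B), `width` (1 B), `index` (4 B), so it starts at offset 4 + 1 + 4 = 9 and occupies 2 bytes.
Bytes at offsets 9..10: 9F EA.
In little-endian order the low byte comes first in memory.
Reassemble most-significant byte first: EA 9F → 0xEA9F.

0xEA9F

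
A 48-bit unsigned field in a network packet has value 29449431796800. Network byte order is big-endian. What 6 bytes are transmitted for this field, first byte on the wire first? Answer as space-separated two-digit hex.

29449431796800 in hexadecimal, padded to 48 bits, is 0x1AC8BAEBCC40.
Split into bytes (most-significant first): 1A C8 BA EB CC 40.
Big-endian stores the most-significant byte at the lowest address.
So the memory order matches the most-significant-first order: 1A C8 BA EB CC 40.

1A C8 BA EB CC 40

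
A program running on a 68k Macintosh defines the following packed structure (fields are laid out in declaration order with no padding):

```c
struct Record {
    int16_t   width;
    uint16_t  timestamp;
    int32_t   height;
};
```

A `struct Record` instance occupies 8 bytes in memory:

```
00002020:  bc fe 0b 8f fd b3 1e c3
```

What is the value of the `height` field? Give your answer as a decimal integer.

-38592829

`height` follows `width` (2 B), `timestamp` (2 B), so it starts at offset 2 + 2 = 4 and occupies 4 bytes.
Bytes at offsets 4..7: FD B3 1E C3.
Big-endian: lowest address holds the most-significant byte.
The bytes are already most-significant first: 0xFDB31EC3.
Top bit is set, so as a signed 32-bit value this is 0xFDB31EC3 − 2^32 = -38592829.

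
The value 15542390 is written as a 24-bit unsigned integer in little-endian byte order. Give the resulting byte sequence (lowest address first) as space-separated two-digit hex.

76 28 ED

15542390 in hexadecimal, padded to 24 bits, is 0xED2876.
Split into bytes (most-significant first): ED 28 76.
In little-endian order the low byte comes first in memory.
So at ascending addresses the bytes are 76 28 ED.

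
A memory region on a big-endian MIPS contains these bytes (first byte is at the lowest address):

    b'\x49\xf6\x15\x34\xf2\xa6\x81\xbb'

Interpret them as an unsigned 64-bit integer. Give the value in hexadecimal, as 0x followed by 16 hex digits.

In big-endian order the high byte comes first in memory.
The bytes are already most-significant first: 0x49F61534F2A681BB.

0x49F61534F2A681BB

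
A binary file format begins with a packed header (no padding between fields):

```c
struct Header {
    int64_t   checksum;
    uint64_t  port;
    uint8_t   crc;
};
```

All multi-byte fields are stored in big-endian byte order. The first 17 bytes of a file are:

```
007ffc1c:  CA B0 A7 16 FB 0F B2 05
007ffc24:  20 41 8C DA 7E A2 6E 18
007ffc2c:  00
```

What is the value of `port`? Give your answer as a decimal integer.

`port` follows `checksum` (8 bytes), so it starts at byte offset 8 and occupies 8 bytes.
Bytes at offsets 8..15: 20 41 8C DA 7E A2 6E 18.
Big-endian stores the most-significant byte at the lowest address.
The bytes are already most-significant first: 0x20418CDA7EA26E18.
0x20418CDA7EA26E18 = 2324293752755219992.

2324293752755219992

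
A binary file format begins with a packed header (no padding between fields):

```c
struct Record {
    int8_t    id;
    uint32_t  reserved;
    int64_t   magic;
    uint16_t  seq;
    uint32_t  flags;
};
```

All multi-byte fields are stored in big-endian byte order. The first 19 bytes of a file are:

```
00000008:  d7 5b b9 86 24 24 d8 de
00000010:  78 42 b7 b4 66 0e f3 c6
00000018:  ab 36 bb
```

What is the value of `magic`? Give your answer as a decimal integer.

2655116588431684710

`magic` follows `id` (1 B), `reserved` (4 B), so it starts at offset 1 + 4 = 5 and occupies 8 bytes.
Bytes at offsets 5..12: 24 D8 DE 78 42 B7 B4 66.
Big-endian: lowest address holds the most-significant byte.
The bytes are already most-significant first: 0x24D8DE7842B7B466.
0x24D8DE7842B7B466 = 2655116588431684710.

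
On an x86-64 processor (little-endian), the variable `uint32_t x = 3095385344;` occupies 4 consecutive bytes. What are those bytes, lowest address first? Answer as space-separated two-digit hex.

00 D5 7F B8

3095385344 in hexadecimal, padded to 32 bits, is 0xB87FD500.
Split into bytes (most-significant first): B8 7F D5 00.
In little-endian order the low byte comes first in memory.
So at ascending addresses the bytes are 00 D5 7F B8.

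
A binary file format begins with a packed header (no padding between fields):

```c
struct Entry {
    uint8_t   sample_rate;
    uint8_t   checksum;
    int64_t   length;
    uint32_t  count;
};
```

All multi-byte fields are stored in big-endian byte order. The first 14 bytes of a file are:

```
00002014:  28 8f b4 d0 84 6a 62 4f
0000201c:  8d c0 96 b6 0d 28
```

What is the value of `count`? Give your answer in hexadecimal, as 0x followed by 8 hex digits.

0x96B60D28

`count` follows `sample_rate` (1 B), `checksum` (1 B), `length` (8 B), so it starts at offset 1 + 1 + 8 = 10 and occupies 4 bytes.
Bytes at offsets 10..13: 96 B6 0D 28.
Big-endian stores the most-significant byte at the lowest address.
The bytes are already most-significant first: 0x96B60D28.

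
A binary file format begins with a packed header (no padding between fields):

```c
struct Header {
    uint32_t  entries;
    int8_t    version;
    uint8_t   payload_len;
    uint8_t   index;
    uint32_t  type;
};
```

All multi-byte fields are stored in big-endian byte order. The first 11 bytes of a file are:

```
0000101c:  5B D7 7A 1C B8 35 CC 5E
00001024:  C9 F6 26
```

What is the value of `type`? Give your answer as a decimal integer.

1590294054

`type` follows `entries` (4 B), `version` (1 B), `payload_len` (1 B), `index` (1 B), so it starts at offset 4 + 1 + 1 + 1 = 7 and occupies 4 bytes.
Bytes at offsets 7..10: 5E C9 F6 26.
Big-endian: lowest address holds the most-significant byte.
The bytes are already most-significant first: 0x5EC9F626.
0x5EC9F626 = 1590294054.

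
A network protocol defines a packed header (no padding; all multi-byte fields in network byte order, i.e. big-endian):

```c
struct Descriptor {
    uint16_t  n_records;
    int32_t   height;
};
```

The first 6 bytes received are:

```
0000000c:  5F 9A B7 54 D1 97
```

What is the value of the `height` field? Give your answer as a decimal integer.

-1219178089

`height` follows `n_records` (2 bytes), so it starts at byte offset 2 and occupies 4 bytes.
Bytes at offsets 2..5: B7 54 D1 97.
In big-endian order the high byte comes first in memory.
The bytes are already most-significant first: 0xB754D197.
Top bit is set, so as a signed 32-bit value this is 0xB754D197 − 2^32 = -1219178089.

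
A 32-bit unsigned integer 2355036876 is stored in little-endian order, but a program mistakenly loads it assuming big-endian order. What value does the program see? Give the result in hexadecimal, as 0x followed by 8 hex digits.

2355036876 in 32-bit hexadecimal is 0x8C5F02CC.
Stored little-endian, the bytes at ascending addresses are CC 02 5F 8C.
Read back as big-endian, the last byte is least significant, giving 0xCC025F8C.

0xCC025F8C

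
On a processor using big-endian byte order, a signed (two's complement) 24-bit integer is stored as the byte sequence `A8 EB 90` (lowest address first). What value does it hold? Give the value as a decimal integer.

-5706864

In big-endian order the high byte comes first in memory.
The bytes are already most-significant first: 0xA8EB90.
Top bit is set, so as a signed 24-bit value this is 0xA8EB90 − 2^24 = -5706864.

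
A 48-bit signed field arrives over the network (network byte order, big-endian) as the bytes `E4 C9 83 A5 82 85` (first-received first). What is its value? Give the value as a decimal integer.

Big-endian stores the most-significant byte at the lowest address.
The bytes are already most-significant first: 0xE4C983A58285.
Top bit is set, so as a signed 48-bit value this is 0xE4C983A58285 − 2^48 = -29920828489083.

-29920828489083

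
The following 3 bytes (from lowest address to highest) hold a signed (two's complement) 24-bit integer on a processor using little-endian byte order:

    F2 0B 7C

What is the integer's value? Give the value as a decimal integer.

Little-endian: lowest address holds the least-significant byte.
Reassemble most-significant byte first: 7C 0B F2 → 0x7C0BF2.
0x7C0BF2 = 8129522.

8129522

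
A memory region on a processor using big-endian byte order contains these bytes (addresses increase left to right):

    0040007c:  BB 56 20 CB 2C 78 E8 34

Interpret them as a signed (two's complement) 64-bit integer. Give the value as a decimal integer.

-4947731083623339980

Big-endian stores the most-significant byte at the lowest address.
The bytes are already most-significant first: 0xBB5620CB2C78E834.
Top bit is set, so as a signed 64-bit value this is 0xBB5620CB2C78E834 − 2^64 = -4947731083623339980.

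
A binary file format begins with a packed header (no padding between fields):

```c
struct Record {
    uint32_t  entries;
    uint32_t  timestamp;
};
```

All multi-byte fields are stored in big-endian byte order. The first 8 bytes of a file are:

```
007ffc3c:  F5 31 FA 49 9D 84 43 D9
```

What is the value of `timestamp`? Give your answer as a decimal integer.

`timestamp` follows `entries` (4 bytes), so it starts at byte offset 4 and occupies 4 bytes.
Bytes at offsets 4..7: 9D 84 43 D9.
In big-endian order the high byte comes first in memory.
The bytes are already most-significant first: 0x9D8443D9.
0x9D8443D9 = 2642691033.

2642691033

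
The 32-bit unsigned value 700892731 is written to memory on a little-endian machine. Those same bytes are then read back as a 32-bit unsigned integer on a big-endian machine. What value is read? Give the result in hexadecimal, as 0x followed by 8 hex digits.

0x3BC6C629

700892731 in 32-bit hexadecimal is 0x29C6C63B.
Stored little-endian, the bytes at ascending addresses are 3B C6 C6 29.
Read back as big-endian, the last byte is least significant, giving 0x3BC6C629.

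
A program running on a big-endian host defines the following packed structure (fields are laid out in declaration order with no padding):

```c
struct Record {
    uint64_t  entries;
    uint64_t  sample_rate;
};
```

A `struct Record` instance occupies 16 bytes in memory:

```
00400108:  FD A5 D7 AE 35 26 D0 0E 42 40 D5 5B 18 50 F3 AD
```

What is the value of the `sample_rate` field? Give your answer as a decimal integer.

4774050192239424429

`sample_rate` follows `entries` (8 bytes), so it starts at byte offset 8 and occupies 8 bytes.
Bytes at offsets 8..15: 42 40 D5 5B 18 50 F3 AD.
In big-endian order the high byte comes first in memory.
The bytes are already most-significant first: 0x4240D55B1850F3AD.
0x4240D55B1850F3AD = 4774050192239424429.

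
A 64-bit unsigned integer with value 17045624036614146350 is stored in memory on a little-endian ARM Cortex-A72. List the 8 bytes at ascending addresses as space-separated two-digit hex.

2E 09 3F ED BF 38 8E EC

17045624036614146350 in hexadecimal, padded to 64 bits, is 0xEC8E38BFED3F092E.
Split into bytes (most-significant first): EC 8E 38 BF ED 3F 09 2E.
Little-endian: lowest address holds the least-significant byte.
So at ascending addresses the bytes are 2E 09 3F ED BF 38 8E EC.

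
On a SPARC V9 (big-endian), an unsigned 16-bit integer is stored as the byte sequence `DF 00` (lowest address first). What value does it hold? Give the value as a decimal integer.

Big-endian: lowest address holds the most-significant byte.
The bytes are already most-significant first: 0xDF00.
0xDF00 = 57088.

57088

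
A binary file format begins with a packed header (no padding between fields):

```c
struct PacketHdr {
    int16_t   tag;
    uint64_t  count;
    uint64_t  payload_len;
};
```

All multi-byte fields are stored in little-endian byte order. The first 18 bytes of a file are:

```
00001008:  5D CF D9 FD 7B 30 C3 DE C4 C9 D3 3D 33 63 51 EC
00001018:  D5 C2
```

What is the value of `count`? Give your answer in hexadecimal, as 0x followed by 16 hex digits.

`count` follows `tag` (2 bytes), so it starts at byte offset 2 and occupies 8 bytes.
Bytes at offsets 2..9: D9 FD 7B 30 C3 DE C4 C9.
Little-endian: lowest address holds the least-significant byte.
Reassemble most-significant byte first: C9 C4 DE C3 30 7B FD D9 → 0xC9C4DEC3307BFDD9.

0xC9C4DEC3307BFDD9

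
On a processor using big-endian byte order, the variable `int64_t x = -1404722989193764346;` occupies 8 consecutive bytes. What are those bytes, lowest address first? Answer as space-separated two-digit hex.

EC 81 6B E2 45 47 E2 06

Two's complement of -1404722989193764346 in 64 bits: 1404722989193764346 = 0x137E941DBAB81DFA; invert → 0xEC816BE24547E205; add 1 → 0xEC816BE24547E206.
Split into bytes (most-significant first): EC 81 6B E2 45 47 E2 06.
Big-endian stores the most-significant byte at the lowest address.
So the memory order matches the most-significant-first order: EC 81 6B E2 45 47 E2 06.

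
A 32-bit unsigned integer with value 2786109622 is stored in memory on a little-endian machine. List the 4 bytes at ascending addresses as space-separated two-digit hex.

2786109622 in hexadecimal, padded to 32 bits, is 0xA610A8B6.
Split into bytes (most-significant first): A6 10 A8 B6.
Little-endian: lowest address holds the least-significant byte.
So at ascending addresses the bytes are B6 A8 10 A6.

B6 A8 10 A6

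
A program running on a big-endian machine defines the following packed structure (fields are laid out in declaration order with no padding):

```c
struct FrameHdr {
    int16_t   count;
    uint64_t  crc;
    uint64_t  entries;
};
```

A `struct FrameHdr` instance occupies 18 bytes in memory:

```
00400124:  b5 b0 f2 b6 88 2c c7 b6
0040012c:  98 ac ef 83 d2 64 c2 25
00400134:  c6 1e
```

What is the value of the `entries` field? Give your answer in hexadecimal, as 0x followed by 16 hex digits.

0xEF83D264C225C61E

`entries` follows `count` (2 B), `crc` (8 B), so it starts at offset 2 + 8 = 10 and occupies 8 bytes.
Bytes at offsets 10..17: EF 83 D2 64 C2 25 C6 1E.
In big-endian order the high byte comes first in memory.
The bytes are already most-significant first: 0xEF83D264C225C61E.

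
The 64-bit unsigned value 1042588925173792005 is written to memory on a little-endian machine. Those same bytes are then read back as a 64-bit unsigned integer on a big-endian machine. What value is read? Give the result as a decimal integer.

1042588925173792005 in 64-bit hexadecimal is 0x0E78051A83BD7D05.
Stored little-endian, the bytes at ascending addresses are 05 7D BD 83 1A 05 78 0E.
Read back as big-endian, the last byte is least significant, giving 0x057DBD831A05780E.
0x057DBD831A05780E = 395680713053403150.

395680713053403150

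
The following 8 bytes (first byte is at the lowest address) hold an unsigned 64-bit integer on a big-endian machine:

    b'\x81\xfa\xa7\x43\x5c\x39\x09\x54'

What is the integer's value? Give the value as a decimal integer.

Big-endian stores the most-significant byte at the lowest address.
The bytes are already most-significant first: 0x81FAA7435C390954.
0x81FAA7435C390954 = 9365982282822256980.

9365982282822256980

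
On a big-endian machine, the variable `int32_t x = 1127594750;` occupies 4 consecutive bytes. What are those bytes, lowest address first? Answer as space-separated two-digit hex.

43 35 BA FE

1127594750 in hexadecimal, padded to 32 bits, is 0x4335BAFE.
Split into bytes (most-significant first): 43 35 BA FE.
Big-endian: lowest address holds the most-significant byte.
So the memory order matches the most-significant-first order: 43 35 BA FE.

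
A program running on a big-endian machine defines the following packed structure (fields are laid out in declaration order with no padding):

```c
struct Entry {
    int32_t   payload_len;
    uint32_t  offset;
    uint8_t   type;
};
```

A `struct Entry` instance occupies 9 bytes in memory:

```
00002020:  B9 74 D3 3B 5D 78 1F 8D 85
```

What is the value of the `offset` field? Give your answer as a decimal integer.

`offset` follows `payload_len` (4 bytes), so it starts at byte offset 4 and occupies 4 bytes.
Bytes at offsets 4..7: 5D 78 1F 8D.
In big-endian order the high byte comes first in memory.
The bytes are already most-significant first: 0x5D781F8D.
0x5D781F8D = 1568153485.

1568153485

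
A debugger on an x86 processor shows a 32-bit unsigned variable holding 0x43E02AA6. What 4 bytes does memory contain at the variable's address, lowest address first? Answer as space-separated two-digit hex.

Split into bytes (most-significant first): 43 E0 2A A6.
Little-endian: lowest address holds the least-significant byte.
So at ascending addresses the bytes are A6 2A E0 43.

A6 2A E0 43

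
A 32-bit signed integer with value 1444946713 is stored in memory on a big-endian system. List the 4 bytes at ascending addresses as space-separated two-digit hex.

1444946713 in hexadecimal, padded to 32 bits, is 0x56202319.
Split into bytes (most-significant first): 56 20 23 19.
In big-endian order the high byte comes first in memory.
So the memory order matches the most-significant-first order: 56 20 23 19.

56 20 23 19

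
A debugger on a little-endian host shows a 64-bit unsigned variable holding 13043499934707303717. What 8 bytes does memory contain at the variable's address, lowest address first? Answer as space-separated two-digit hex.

13043499934707303717 in hexadecimal, padded to 64 bits, is 0xB503D2154C0F4525.
Split into bytes (most-significant first): B5 03 D2 15 4C 0F 45 25.
Little-endian: lowest address holds the least-significant byte.
So at ascending addresses the bytes are 25 45 0F 4C 15 D2 03 B5.

25 45 0F 4C 15 D2 03 B5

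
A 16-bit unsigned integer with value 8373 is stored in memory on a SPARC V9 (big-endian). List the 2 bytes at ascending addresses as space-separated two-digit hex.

20 B5

8373 in hexadecimal, padded to 16 bits, is 0x20B5.
Split into bytes (most-significant first): 20 B5.
Big-endian: lowest address holds the most-significant byte.
So the memory order matches the most-significant-first order: 20 B5.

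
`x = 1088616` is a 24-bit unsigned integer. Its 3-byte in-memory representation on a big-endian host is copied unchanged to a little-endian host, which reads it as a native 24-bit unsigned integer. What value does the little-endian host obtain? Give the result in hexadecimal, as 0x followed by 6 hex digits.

0x689C10

1088616 in 24-bit hexadecimal is 0x109C68.
Stored big-endian, the bytes at ascending addresses are 10 9C 68.
Read back as little-endian, the first byte is least significant, giving 0x689C10.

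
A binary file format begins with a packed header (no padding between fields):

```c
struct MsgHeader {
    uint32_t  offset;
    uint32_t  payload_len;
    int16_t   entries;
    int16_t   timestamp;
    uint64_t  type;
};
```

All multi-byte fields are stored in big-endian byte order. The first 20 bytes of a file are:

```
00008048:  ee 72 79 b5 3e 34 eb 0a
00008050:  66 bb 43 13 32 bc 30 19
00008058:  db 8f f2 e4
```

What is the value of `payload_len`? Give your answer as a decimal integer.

`payload_len` follows `offset` (4 bytes), so it starts at byte offset 4 and occupies 4 bytes.
Bytes at offsets 4..7: 3E 34 EB 0A.
Big-endian: lowest address holds the most-significant byte.
The bytes are already most-significant first: 0x3E34EB0A.
0x3E34EB0A = 1043655434.

1043655434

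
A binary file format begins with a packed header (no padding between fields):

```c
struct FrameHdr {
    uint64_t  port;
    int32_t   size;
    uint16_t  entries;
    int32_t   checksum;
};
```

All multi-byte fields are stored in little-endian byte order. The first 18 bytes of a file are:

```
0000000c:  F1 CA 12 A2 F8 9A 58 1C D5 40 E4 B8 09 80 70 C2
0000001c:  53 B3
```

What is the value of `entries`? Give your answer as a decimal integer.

`entries` follows `port` (8 B), `size` (4 B), so it starts at offset 8 + 4 = 12 and occupies 2 bytes.
Bytes at offsets 12..13: 09 80.
Little-endian stores the least-significant byte at the lowest address.
Reassemble most-significant byte first: 80 09 → 0x8009.
0x8009 = 32777.

32777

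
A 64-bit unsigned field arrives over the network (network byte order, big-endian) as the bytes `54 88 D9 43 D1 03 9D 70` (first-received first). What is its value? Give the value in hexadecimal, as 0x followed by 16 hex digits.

0x5488D943D1039D70

In big-endian order the high byte comes first in memory.
The bytes are already most-significant first: 0x5488D943D1039D70.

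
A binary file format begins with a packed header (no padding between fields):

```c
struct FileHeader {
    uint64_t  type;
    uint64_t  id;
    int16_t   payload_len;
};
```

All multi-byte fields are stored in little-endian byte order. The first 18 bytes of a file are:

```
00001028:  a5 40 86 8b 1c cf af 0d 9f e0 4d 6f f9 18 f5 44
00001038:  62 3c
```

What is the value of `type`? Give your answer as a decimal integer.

`type` is the first field, at byte offset 0, occupying 8 bytes.
Bytes at offsets 0..7: A5 40 86 8B 1C CF AF 0D.
In little-endian order the low byte comes first in memory.
Reassemble most-significant byte first: 0D AF CF 1C 8B 86 40 A5 → 0x0DAFCF1C8B8640A5.
0x0DAFCF1C8B8640A5 = 986234564924293285.

986234564924293285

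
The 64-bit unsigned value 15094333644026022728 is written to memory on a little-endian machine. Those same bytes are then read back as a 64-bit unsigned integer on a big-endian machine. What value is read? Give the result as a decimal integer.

15094333644026022728 in 64-bit hexadecimal is 0xD179D879DD660B48.
Stored little-endian, the bytes at ascending addresses are 48 0B 66 DD 79 D8 79 D1.
Read back as big-endian, the last byte is least significant, giving 0x480B66DD79D879D1.
0x480B66DD79D879D1 = 5191356096892664273.

5191356096892664273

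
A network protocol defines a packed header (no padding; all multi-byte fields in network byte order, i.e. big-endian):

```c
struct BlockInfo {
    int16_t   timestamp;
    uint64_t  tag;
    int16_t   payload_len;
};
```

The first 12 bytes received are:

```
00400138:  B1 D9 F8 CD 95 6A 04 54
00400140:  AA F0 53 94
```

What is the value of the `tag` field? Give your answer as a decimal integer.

17928149974203542256

`tag` follows `timestamp` (2 bytes), so it starts at byte offset 2 and occupies 8 bytes.
Bytes at offsets 2..9: F8 CD 95 6A 04 54 AA F0.
Big-endian: lowest address holds the most-significant byte.
The bytes are already most-significant first: 0xF8CD956A0454AAF0.
0xF8CD956A0454AAF0 = 17928149974203542256.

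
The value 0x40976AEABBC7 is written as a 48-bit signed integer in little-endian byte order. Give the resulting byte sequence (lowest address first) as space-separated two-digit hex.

C7 BB EA 6A 97 40

Split into bytes (most-significant first): 40 97 6A EA BB C7.
Little-endian stores the least-significant byte at the lowest address.
So at ascending addresses the bytes are C7 BB EA 6A 97 40.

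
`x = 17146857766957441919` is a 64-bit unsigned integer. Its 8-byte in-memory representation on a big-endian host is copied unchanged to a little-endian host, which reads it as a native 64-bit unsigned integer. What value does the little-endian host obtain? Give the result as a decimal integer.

9179362457416693229

17146857766957441919 in 64-bit hexadecimal is 0xEDF5E04A85A5637F.
Stored big-endian, the bytes at ascending addresses are ED F5 E0 4A 85 A5 63 7F.
Read back as little-endian, the first byte is least significant, giving 0x7F63A5854AE0F5ED.
0x7F63A5854AE0F5ED = 9179362457416693229.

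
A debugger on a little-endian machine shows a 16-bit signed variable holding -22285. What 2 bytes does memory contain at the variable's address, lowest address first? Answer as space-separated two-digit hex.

F3 A8

Two's complement of -22285 in 16 bits: 22285 = 0x570D; invert → 0xA8F2; add 1 → 0xA8F3.
Split into bytes (most-significant first): A8 F3.
Little-endian stores the least-significant byte at the lowest address.
So at ascending addresses the bytes are F3 A8.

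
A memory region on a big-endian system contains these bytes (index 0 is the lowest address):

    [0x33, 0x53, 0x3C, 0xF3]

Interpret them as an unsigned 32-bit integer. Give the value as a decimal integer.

Big-endian: lowest address holds the most-significant byte.
The bytes are already most-significant first: 0x33533CF3.
0x33533CF3 = 861093107.

861093107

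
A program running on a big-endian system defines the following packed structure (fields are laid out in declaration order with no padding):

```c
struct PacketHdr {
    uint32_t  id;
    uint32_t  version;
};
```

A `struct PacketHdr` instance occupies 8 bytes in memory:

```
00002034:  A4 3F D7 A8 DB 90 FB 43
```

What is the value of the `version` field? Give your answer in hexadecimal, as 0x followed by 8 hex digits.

`version` follows `id` (4 bytes), so it starts at byte offset 4 and occupies 4 bytes.
Bytes at offsets 4..7: DB 90 FB 43.
Big-endian: lowest address holds the most-significant byte.
The bytes are already most-significant first: 0xDB90FB43.

0xDB90FB43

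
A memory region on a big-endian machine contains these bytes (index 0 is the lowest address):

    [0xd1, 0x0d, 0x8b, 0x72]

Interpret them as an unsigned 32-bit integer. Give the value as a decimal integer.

3507325810

Big-endian: lowest address holds the most-significant byte.
The bytes are already most-significant first: 0xD10D8B72.
0xD10D8B72 = 3507325810.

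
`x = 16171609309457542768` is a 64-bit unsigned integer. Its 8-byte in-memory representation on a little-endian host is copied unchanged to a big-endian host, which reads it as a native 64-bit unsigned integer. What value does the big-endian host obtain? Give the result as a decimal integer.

16171609309457542768 in 64-bit hexadecimal is 0xE06D18FC709DEE70.
Stored little-endian, the bytes at ascending addresses are 70 EE 9D 70 FC 18 6D E0.
Read back as big-endian, the last byte is least significant, giving 0x70EE9D70FC186DE0.
0x70EE9D70FC186DE0 = 8137614685296422368.

8137614685296422368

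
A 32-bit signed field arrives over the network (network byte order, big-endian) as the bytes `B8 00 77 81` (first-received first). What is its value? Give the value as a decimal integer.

Big-endian: lowest address holds the most-significant byte.
The bytes are already most-significant first: 0xB8007781.
Top bit is set, so as a signed 32-bit value this is 0xB8007781 − 2^32 = -1207928959.

-1207928959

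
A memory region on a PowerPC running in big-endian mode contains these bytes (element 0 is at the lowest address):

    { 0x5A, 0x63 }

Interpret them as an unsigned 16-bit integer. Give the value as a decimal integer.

23139

Big-endian stores the most-significant byte at the lowest address.
The bytes are already most-significant first: 0x5A63.
0x5A63 = 23139.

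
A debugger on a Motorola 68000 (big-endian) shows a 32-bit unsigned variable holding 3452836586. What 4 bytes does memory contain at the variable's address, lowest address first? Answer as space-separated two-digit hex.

3452836586 in hexadecimal, padded to 32 bits, is 0xCDCE1AEA.
Split into bytes (most-significant first): CD CE 1A EA.
Big-endian: lowest address holds the most-significant byte.
So the memory order matches the most-significant-first order: CD CE 1A EA.

CD CE 1A EA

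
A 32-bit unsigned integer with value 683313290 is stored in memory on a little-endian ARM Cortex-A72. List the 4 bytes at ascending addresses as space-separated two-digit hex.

8A 88 BA 28

683313290 in hexadecimal, padded to 32 bits, is 0x28BA888A.
Split into bytes (most-significant first): 28 BA 88 8A.
In little-endian order the low byte comes first in memory.
So at ascending addresses the bytes are 8A 88 BA 28.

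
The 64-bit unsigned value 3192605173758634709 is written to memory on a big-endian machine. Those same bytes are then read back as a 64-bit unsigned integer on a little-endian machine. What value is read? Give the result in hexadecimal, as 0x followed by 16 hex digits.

0xD52AF5897D694E2C

3192605173758634709 in 64-bit hexadecimal is 0x2C4E697D89F52AD5.
Stored big-endian, the bytes at ascending addresses are 2C 4E 69 7D 89 F5 2A D5.
Read back as little-endian, the first byte is least significant, giving 0xD52AF5897D694E2C.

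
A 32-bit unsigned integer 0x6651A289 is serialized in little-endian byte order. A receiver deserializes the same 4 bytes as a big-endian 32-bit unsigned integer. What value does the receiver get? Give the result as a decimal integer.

Stored little-endian, the bytes at ascending addresses are 89 A2 51 66.
Read back as big-endian, the last byte is least significant, giving 0x89A25166.
0x89A25166 = 2309116262.

2309116262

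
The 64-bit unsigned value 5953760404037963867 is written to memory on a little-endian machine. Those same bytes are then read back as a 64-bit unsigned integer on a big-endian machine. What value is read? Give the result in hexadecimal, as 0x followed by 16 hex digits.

0x5B1078088B01A052

5953760404037963867 in 64-bit hexadecimal is 0x52A0018B0878105B.
Stored little-endian, the bytes at ascending addresses are 5B 10 78 08 8B 01 A0 52.
Read back as big-endian, the last byte is least significant, giving 0x5B1078088B01A052.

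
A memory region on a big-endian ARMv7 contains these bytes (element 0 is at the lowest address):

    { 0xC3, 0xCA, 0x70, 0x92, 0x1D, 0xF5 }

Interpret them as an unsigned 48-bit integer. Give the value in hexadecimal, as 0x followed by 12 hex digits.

Big-endian: lowest address holds the most-significant byte.
The bytes are already most-significant first: 0xC3CA70921DF5.

0xC3CA70921DF5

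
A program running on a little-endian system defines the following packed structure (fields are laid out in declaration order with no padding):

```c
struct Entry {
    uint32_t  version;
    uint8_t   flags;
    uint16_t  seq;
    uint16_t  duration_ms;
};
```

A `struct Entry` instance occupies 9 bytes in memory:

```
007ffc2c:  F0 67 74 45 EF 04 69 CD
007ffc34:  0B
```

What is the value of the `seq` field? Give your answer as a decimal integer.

`seq` follows `version` (4 B), `flags` (1 B), so it starts at offset 4 + 1 = 5 and occupies 2 bytes.
Bytes at offsets 5..6: 04 69.
Little-endian: lowest address holds the least-significant byte.
Reassemble most-significant byte first: 69 04 → 0x6904.
0x6904 = 26884.

26884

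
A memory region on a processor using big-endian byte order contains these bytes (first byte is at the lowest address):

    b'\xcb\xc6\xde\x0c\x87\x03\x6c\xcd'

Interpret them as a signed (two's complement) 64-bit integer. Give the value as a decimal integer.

-3763076293235348275

Big-endian stores the most-significant byte at the lowest address.
The bytes are already most-significant first: 0xCBC6DE0C87036CCD.
Top bit is set, so as a signed 64-bit value this is 0xCBC6DE0C87036CCD − 2^64 = -3763076293235348275.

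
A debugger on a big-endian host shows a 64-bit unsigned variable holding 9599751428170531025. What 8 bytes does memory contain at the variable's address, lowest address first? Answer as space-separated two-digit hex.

85 39 2B 0F F0 27 40 D1

9599751428170531025 in hexadecimal, padded to 64 bits, is 0x85392B0FF02740D1.
Split into bytes (most-significant first): 85 39 2B 0F F0 27 40 D1.
Big-endian: lowest address holds the most-significant byte.
So the memory order matches the most-significant-first order: 85 39 2B 0F F0 27 40 D1.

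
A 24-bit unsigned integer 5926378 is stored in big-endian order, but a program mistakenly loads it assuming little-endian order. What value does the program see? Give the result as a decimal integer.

5926378 in 24-bit hexadecimal is 0x5A6DEA.
Stored big-endian, the bytes at ascending addresses are 5A 6D EA.
Read back as little-endian, the first byte is least significant, giving 0xEA6D5A.
0xEA6D5A = 15363418.

15363418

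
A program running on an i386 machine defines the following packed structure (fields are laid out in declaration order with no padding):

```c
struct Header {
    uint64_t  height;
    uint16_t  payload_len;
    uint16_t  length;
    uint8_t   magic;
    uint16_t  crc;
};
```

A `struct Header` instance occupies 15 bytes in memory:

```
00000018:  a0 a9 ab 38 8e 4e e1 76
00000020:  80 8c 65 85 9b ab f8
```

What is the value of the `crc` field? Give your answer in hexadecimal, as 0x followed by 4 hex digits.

0xF8AB

`crc` follows `height` (8 B), `payload_len` (2 B), `length` (2 B), `magic` (1 B), so it starts at offset 8 + 2 + 2 + 1 = 13 and occupies 2 bytes.
Bytes at offsets 13..14: AB F8.
Little-endian stores the least-significant byte at the lowest address.
Reassemble most-significant byte first: F8 AB → 0xF8AB.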